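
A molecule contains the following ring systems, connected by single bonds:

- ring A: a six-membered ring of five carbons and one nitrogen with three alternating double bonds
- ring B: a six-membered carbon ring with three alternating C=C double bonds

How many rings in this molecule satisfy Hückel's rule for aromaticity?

2

Ring A is planar and fully conjugated; 3 ring double bonds give 6 π electrons. Since 6 = 4n+2 (n=1), ring A is aromatic (pyridine).
Ring B has a continuous p-orbital overlap around the ring; 3 ring double bonds give 6 π electrons. Since 6 = 4n+2 (n=1), ring B is aromatic (benzene).
Aromatic: A, B. Total: 2.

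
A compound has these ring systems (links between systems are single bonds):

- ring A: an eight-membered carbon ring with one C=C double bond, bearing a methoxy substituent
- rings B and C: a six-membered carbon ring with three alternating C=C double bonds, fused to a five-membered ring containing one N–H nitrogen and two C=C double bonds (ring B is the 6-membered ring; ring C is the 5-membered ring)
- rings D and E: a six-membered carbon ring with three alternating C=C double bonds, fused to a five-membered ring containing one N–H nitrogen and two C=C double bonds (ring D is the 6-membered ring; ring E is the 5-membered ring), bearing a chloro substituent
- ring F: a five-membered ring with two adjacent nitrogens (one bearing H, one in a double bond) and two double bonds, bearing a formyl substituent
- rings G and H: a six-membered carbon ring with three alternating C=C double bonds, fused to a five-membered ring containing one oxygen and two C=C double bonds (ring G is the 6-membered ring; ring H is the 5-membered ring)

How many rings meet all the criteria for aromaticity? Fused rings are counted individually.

Ring A has six sp³ carbons, so it is not fully conjugated — not aromatic (cyclooctene).
Rings B and C form a fused bicyclic system (with one N–H) with 9 sp² atoms and 10 π electrons from ring double bonds plus a heteroatom lone pair. 10 = 4(2)+2, so the system is aromatic and both rings count as aromatic (indole).
Rings D and E form a fused bicyclic system (with one N–H) with 9 sp² atoms and 10 π electrons from ring double bonds plus a heteroatom lone pair. 10 = 4(2)+2, so the system is aromatic and both rings count as aromatic (indole).
Ring F has a continuous p-orbital overlap around the ring; 2 ring double bonds (4 π electrons) plus a heteroatom lone pair (2) give 6 π electrons. Since 6 = 4n+2 (n=1), ring F is aromatic (pyrazole).
Rings G and H form a fused bicyclic system (with one oxygen) with 9 sp² atoms and 10 π electrons from ring double bonds plus a heteroatom lone pair. 10 = 4(2)+2, so the system is aromatic and both rings count as aromatic (benzofuran).
Aromatic: B, C, D, E, F, G, H. Total: 7.

7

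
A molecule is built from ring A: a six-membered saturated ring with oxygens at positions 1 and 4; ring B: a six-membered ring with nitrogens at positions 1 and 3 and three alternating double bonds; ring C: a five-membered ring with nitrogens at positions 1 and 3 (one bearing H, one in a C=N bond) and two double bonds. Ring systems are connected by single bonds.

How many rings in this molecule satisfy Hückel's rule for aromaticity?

2

Ring A has only sp³ atoms, so it is not fully conjugated — not aromatic (1,4-dioxane).
Ring B is fully conjugated (every ring atom contributes a p orbital); 3 ring double bonds give 6 π electrons. 6 = 4(1)+2, so ring B is aromatic (pyrimidine).
Ring C is planar and fully conjugated; 2 ring double bonds (4 π electrons) plus a heteroatom lone pair (2) give 6 π electrons. Since 6 = 4n+2 (n=1), ring C is aromatic (imidazole).
Aromatic: B, C. Total: 2.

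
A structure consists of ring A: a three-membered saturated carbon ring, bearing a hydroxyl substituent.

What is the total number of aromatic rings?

Ring A has only sp³ atoms, so it is not fully conjugated — not aromatic (cyclopropane).

0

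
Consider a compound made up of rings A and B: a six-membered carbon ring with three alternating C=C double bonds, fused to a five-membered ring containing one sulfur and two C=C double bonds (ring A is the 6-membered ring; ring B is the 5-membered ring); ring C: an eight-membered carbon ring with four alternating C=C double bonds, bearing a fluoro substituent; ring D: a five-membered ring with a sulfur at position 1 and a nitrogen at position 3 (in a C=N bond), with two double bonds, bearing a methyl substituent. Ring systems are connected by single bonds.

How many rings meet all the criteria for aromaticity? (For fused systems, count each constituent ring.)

3

Rings A and B form a fused bicyclic system (with one sulfur) with 9 sp² atoms and 10 π electrons from ring double bonds plus a heteroatom lone pair. 10 = 4(2)+2, so the system is aromatic and both rings count as aromatic (benzothiophene).
Ring C has only sp² ring atoms; a planar conformation would have a fully conjugated π system of 8 electrons. But 8 = 4(2), which is 4n not 4n+2, so ring C is not aromatic (cyclooctatetraene) — cyclooctatetraene distorts into a non-planar tub to avoid antiaromaticity.
Ring D is fully conjugated (every ring atom contributes a p orbital); 2 ring double bonds (4 π electrons) plus a heteroatom lone pair (2) give 6 π electrons. Since 6 = 4n+2 (n=1), ring D is aromatic (thiazole).
Aromatic: A, B, D. Total: 3.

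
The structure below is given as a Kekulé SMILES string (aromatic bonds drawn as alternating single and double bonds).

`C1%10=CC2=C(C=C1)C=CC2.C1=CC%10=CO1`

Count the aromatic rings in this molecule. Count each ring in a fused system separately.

The SMILES encodes a six-membered carbon ring with three alternating C=C double bonds, fused to a five-membered carbon ring containing one C=C double bond and one sp³ carbon; a five-membered ring of four carbons and one oxygen, with two C=C double bonds.
The 6-membered ring has a continuous p-orbital overlap around the ring; 3 ring double bonds give 6 π electrons. That satisfies 4n+2 with n=1, so it is aromatic (benzene ring).
The 5-membered ring has one sp³ carbon, so it is not fully conjugated — not aromatic (cyclopentene ring).
The 5-membered ring with one oxygen has a continuous p-orbital overlap around the ring; 2 ring double bonds (4 π electrons) plus a heteroatom lone pair (2) give 6 π electrons. That satisfies 4n+2 with n=1, so it is aromatic (furan).
2 of the 3 rings are aromatic. Total: 2.

2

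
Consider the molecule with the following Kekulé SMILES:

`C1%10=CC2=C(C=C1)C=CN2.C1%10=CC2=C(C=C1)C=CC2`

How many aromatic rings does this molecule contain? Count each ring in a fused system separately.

The SMILES encodes a six-membered carbon ring with three alternating C=C double bonds, fused to a five-membered ring containing one N–H nitrogen and two C=C double bonds; a six-membered carbon ring with three alternating C=C double bonds, fused to a five-membered carbon ring containing one C=C double bond and one sp³ carbon.
The fused 6/5-membered bicyclic (with one N–H) is a single π system with 9 sp² atoms and 10 π electrons from ring double bonds plus a heteroatom lone pair. 10 = 4(2)+2, so the system is aromatic and both rings count as aromatic (indole).
The 6-membered ring is fully conjugated (every ring atom contributes a p orbital); 3 ring double bonds give 6 π electrons. 6 = 4(1)+2, so it is aromatic (benzene ring).
The 5-membered ring has one sp³ carbon, so it is not fully conjugated — not aromatic (cyclopentene ring).
3 of the 4 rings are aromatic. Total: 3.

3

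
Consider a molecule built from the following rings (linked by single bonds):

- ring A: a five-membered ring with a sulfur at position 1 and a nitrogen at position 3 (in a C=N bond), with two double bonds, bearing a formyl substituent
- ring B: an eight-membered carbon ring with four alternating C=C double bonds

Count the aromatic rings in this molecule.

1

Ring A is fully conjugated (every ring atom contributes a p orbital); 2 ring double bonds (4 π electrons) plus a heteroatom lone pair (2) give 6 π electrons. That satisfies 4n+2 with n=1, so ring A is aromatic (thiazole).
Ring B has only sp² ring atoms; a planar conformation would have a fully conjugated π system of 8 electrons. But 8 = 4(2), which is 4n not 4n+2, so ring B is not aromatic (cyclooctatetraene) — cyclooctatetraene distorts into a non-planar tub to avoid antiaromaticity.
Aromatic: A. Total: 1.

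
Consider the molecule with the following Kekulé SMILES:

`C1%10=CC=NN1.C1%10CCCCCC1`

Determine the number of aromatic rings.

The SMILES encodes a five-membered ring with two adjacent nitrogens (one bearing H, one in a double bond) and two double bonds; a seven-membered saturated carbon ring.
The 5-membered ring with two adjacent nitrogens (one N–H, one =N–) is planar and fully conjugated; 2 ring double bonds (4 π electrons) plus a heteroatom lone pair (2) give 6 π electrons. 6 = 4(1)+2, so it is aromatic (pyrazole).
The 7-membered ring has only sp³ atoms, so it is not fully conjugated — not aromatic (cycloheptane).
1 of the 2 rings is aromatic. Total: 1.

1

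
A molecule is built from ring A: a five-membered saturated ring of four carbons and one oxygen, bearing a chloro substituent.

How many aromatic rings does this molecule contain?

Ring A has only sp³ atoms, so it is not fully conjugated — not aromatic (tetrahydrofuran).

0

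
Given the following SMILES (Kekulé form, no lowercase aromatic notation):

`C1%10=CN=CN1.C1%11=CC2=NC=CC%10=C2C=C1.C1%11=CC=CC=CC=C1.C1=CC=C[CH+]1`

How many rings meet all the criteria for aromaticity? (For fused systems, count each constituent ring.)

The SMILES encodes a five-membered ring with nitrogens at positions 1 and 3 (one bearing H, one in a C=N bond) and two double bonds; two fused six-membered rings, each with three alternating double bonds; one ring is all carbon and the other has one ring nitrogen; an eight-membered carbon ring with four alternating C=C double bonds; a five-membered all-carbon ring bearing a positive charge on one carbon, with two C=C double bonds.
The 5-membered ring with two nitrogens (one N–H, one =N–) is planar and fully conjugated; 2 ring double bonds (4 π electrons) plus a heteroatom lone pair (2) give 6 π electrons. That satisfies 4n+2 with n=1, so it is aromatic (imidazole).
The fused 6/6-membered bicyclic (with one nitrogen) is a single π system with 10 sp² atoms and 10 π electrons from ring double bonds. 10 = 4(2)+2, so the system is aromatic and both rings count as aromatic (quinoline).
The 8-membered ring has only sp² ring atoms; a planar conformation would have a fully conjugated π system of 8 electrons. But 8 = 4(2), which is 4n not 4n+2, so it is not aromatic (cyclooctatetraene) — cyclooctatetraene distorts into a non-planar tub to avoid antiaromaticity.
The 5-membered ring has only sp² ring atoms; a planar conformation would have a fully conjugated π system of 4 electrons. But 4 = 4(1), which is 4n not 4n+2, so it is not aromatic (cyclopentadienyl cation).
3 of the 5 rings are aromatic. Total: 3.

3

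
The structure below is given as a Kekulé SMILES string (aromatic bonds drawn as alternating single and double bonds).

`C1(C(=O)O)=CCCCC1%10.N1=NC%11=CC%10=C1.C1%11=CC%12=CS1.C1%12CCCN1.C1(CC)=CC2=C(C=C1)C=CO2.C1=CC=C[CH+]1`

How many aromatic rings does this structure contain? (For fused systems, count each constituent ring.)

The SMILES encodes a six-membered carbon ring with one C=C double bond; a six-membered ring with two adjacent nitrogens and three alternating double bonds; a five-membered ring of four carbons and one sulfur, with two C=C double bonds; a five-membered saturated ring of four carbons and one N–H nitrogen; a six-membered carbon ring with three alternating C=C double bonds, fused to a five-membered ring containing one oxygen and two C=C double bonds; a five-membered all-carbon ring bearing a positive charge on one carbon, with two C=C double bonds.
The 6-membered ring has four sp³ carbons, so it is not fully conjugated — not aromatic (cyclohexene).
The 6-membered ring with two nitrogens (1,2) is fully conjugated (every ring atom contributes a p orbital); 3 ring double bonds give 6 π electrons. That satisfies 4n+2 with n=1, so it is aromatic (pyridazine).
The 5-membered ring with one sulfur has a continuous p-orbital overlap around the ring; 2 ring double bonds (4 π electrons) plus a heteroatom lone pair (2) give 6 π electrons. 6 = 4(1)+2, so it is aromatic (thiophene).
The 5-membered ring with one N–H has only sp³ atoms, so it is not fully conjugated — not aromatic (pyrrolidine).
The fused 6/5-membered bicyclic (with one oxygen) is a single π system with 9 sp² atoms and 10 π electrons from ring double bonds plus a heteroatom lone pair. 10 = 4(2)+2, so the system is aromatic and both rings count as aromatic (benzofuran).
The 5-membered ring has only sp² ring atoms; a planar conformation would have a fully conjugated π system of 4 electrons. But 4 = 4(1), which is 4n not 4n+2, so it is not aromatic (cyclopentadienyl cation).
4 of the 7 rings are aromatic. Total: 4.

4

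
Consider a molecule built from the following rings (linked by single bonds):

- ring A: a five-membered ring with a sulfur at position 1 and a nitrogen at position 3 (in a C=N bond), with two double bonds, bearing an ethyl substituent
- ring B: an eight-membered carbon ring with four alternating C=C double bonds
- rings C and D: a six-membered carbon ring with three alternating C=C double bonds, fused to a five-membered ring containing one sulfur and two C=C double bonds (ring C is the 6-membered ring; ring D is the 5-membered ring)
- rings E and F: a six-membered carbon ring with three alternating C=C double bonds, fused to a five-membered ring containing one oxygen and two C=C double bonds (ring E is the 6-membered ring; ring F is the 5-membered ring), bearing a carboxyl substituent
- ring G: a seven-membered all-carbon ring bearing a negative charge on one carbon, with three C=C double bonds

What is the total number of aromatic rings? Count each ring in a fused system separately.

5

Ring A is fully conjugated (every ring atom contributes a p orbital); 2 ring double bonds (4 π electrons) plus a heteroatom lone pair (2) give 6 π electrons. 6 = 4(1)+2, so ring A is aromatic (thiazole).
Ring B has only sp² ring atoms; a planar conformation would have a fully conjugated π system of 8 electrons. But 8 = 4(2), which is 4n not 4n+2, so ring B is not aromatic (cyclooctatetraene) — cyclooctatetraene distorts into a non-planar tub to avoid antiaromaticity.
Rings C and D form a fused bicyclic system (with one sulfur) with 9 sp² atoms and 10 π electrons from ring double bonds plus a heteroatom lone pair. 10 = 4(2)+2, so the system is aromatic and both rings count as aromatic (benzothiophene).
Rings E and F form a fused bicyclic system (with one oxygen) with 9 sp² atoms and 10 π electrons from ring double bonds plus a heteroatom lone pair. 10 = 4(2)+2, so the system is aromatic and both rings count as aromatic (benzofuran).
Ring G has only sp² ring atoms; a planar conformation would have a fully conjugated π system of 8 electrons. But 8 = 4(2), which is 4n not 4n+2, so ring G is not aromatic (cycloheptatrienyl anion).
Aromatic: A, C, D, E, F. Total: 5.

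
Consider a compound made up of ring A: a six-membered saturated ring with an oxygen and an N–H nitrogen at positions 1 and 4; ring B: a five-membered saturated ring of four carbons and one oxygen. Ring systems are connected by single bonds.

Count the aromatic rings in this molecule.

Ring A has only sp³ atoms, so it is not fully conjugated — not aromatic (morpholine).
Ring B has only sp³ atoms, so it is not fully conjugated — not aromatic (tetrahydrofuran).
No ring is aromatic. Total: 0.

0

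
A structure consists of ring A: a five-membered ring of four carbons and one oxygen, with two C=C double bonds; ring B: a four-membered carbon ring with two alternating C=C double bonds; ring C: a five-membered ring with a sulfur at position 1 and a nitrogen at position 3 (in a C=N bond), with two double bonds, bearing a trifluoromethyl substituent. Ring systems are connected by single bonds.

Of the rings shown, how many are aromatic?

2

Ring A has a continuous p-orbital overlap around the ring; 2 ring double bonds (4 π electrons) plus a heteroatom lone pair (2) give 6 π electrons. 6 = 4(1)+2, so ring A is aromatic (furan).
Ring B has only sp² ring atoms; a planar conformation would have a fully conjugated π system of 4 electrons. But 4 = 4(1), which is 4n not 4n+2, so ring B is not aromatic (cyclobutadiene) — cyclobutadiene is antiaromatic and distorts to a rectangle.
Ring C is fully conjugated (every ring atom contributes a p orbital); 2 ring double bonds (4 π electrons) plus a heteroatom lone pair (2) give 6 π electrons. That satisfies 4n+2 with n=1, so ring C is aromatic (thiazole).
Aromatic: A, C. Total: 2.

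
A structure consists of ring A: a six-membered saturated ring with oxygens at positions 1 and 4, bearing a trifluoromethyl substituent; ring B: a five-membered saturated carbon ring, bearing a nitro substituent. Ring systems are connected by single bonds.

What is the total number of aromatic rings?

Ring A has only sp³ atoms, so it is not fully conjugated — not aromatic (1,4-dioxane).
Ring B has only sp³ atoms, so it is not fully conjugated — not aromatic (cyclopentane).
No ring is aromatic. Total: 0.

0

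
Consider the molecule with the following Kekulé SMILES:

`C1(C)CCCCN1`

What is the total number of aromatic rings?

The SMILES encodes a six-membered saturated ring of five carbons and one N–H nitrogen.
The 6-membered ring with one N–H has only sp³ atoms, so it is not fully conjugated — not aromatic (piperidine).

0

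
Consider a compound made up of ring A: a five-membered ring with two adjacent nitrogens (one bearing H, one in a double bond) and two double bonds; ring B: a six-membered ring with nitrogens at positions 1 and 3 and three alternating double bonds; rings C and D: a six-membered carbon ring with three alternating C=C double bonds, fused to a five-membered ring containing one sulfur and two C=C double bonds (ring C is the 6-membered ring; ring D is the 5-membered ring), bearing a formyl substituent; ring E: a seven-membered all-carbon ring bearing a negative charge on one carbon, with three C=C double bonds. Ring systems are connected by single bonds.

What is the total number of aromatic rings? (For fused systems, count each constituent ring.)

4

Ring A has a continuous p-orbital overlap around the ring; 2 ring double bonds (4 π electrons) plus a heteroatom lone pair (2) give 6 π electrons. That satisfies 4n+2 with n=1, so ring A is aromatic (pyrazole).
Ring B has a continuous p-orbital overlap around the ring; 3 ring double bonds give 6 π electrons. That satisfies 4n+2 with n=1, so ring B is aromatic (pyrimidine).
Rings C and D form a fused bicyclic system (with one sulfur) with 9 sp² atoms and 10 π electrons from ring double bonds plus a heteroatom lone pair. 10 = 4(2)+2, so the system is aromatic and both rings count as aromatic (benzothiophene).
Ring E has only sp² ring atoms; a planar conformation would have a fully conjugated π system of 8 electrons. But 8 = 4(2), which is 4n not 4n+2, so ring E is not aromatic (cycloheptatrienyl anion).
Aromatic: A, B, C, D. Total: 4.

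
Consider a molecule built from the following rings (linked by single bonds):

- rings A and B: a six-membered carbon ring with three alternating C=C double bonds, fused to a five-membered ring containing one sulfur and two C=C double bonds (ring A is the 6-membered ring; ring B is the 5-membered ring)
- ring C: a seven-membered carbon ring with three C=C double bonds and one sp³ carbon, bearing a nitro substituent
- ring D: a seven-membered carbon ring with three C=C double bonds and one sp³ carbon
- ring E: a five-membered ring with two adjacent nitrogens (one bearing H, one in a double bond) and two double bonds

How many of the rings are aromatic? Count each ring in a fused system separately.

3

Rings A and B form a fused bicyclic system (with one sulfur) with 9 sp² atoms and 10 π electrons from ring double bonds plus a heteroatom lone pair. 10 = 4(2)+2, so the system is aromatic and both rings count as aromatic (benzothiophene).
Ring C has one sp³ carbon, so it is not fully conjugated — not aromatic (cycloheptatriene).
Ring D has one sp³ carbon, so it is not fully conjugated — not aromatic (cycloheptatriene).
Ring E is fully conjugated (every ring atom contributes a p orbital); 2 ring double bonds (4 π electrons) plus a heteroatom lone pair (2) give 6 π electrons. Since 6 = 4n+2 (n=1), ring E is aromatic (pyrazole).
Aromatic: A, B, E. Total: 3.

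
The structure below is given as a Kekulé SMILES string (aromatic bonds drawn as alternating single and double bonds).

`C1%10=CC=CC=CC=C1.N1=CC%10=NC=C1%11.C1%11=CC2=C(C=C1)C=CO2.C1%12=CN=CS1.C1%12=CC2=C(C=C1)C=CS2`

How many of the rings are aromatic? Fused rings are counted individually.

6

The SMILES encodes an eight-membered carbon ring with four alternating C=C double bonds; a six-membered ring with nitrogens at positions 1 and 4 and three alternating double bonds; a six-membered carbon ring with three alternating C=C double bonds, fused to a five-membered ring containing one oxygen and two C=C double bonds; a five-membered ring with a sulfur at position 1 and a nitrogen at position 3 (in a C=N bond), with two double bonds; a six-membered carbon ring with three alternating C=C double bonds, fused to a five-membered ring containing one sulfur and two C=C double bonds.
The 8-membered ring has only sp² ring atoms; a planar conformation would have a fully conjugated π system of 8 electrons. But 8 = 4(2), which is 4n not 4n+2, so it is not aromatic (cyclooctatetraene) — cyclooctatetraene distorts into a non-planar tub to avoid antiaromaticity.
The 6-membered ring with two nitrogens (1,4) is fully conjugated (every ring atom contributes a p orbital); 3 ring double bonds give 6 π electrons. Since 6 = 4n+2 (n=1), it is aromatic (pyrazine).
The fused 6/5-membered bicyclic (with one oxygen) is a single π system with 9 sp² atoms and 10 π electrons from ring double bonds plus a heteroatom lone pair. 10 = 4(2)+2, so the system is aromatic and both rings count as aromatic (benzofuran).
The 5-membered ring with one sulfur and one =N– has a continuous p-orbital overlap around the ring; 2 ring double bonds (4 π electrons) plus a heteroatom lone pair (2) give 6 π electrons. Since 6 = 4n+2 (n=1), it is aromatic (thiazole).
The fused 6/5-membered bicyclic (with one sulfur) is a single π system with 9 sp² atoms and 10 π electrons from ring double bonds plus a heteroatom lone pair. 10 = 4(2)+2, so the system is aromatic and both rings count as aromatic (benzothiophene).
6 of the 7 rings are aromatic. Total: 6.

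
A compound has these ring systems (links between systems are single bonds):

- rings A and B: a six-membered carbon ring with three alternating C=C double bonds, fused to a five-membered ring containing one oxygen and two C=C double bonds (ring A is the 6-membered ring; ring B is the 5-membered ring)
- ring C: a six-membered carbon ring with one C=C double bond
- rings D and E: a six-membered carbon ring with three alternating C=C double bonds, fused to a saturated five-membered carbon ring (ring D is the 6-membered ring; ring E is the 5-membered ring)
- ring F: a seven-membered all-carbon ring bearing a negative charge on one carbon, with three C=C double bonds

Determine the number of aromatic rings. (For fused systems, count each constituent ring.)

Rings A and B form a fused bicyclic system (with one oxygen) with 9 sp² atoms and 10 π electrons from ring double bonds plus a heteroatom lone pair. 10 = 4(2)+2, so the system is aromatic and both rings count as aromatic (benzofuran).
Ring C has four sp³ carbons, so it is not fully conjugated — not aromatic (cyclohexene).
Ring D has a continuous p-orbital overlap around the ring; 3 ring double bonds give 6 π electrons. Since 6 = 4n+2 (n=1), ring D is aromatic (benzene ring).
Ring E has three sp³ carbons, so it is not fully conjugated — not aromatic (cyclopentane ring).
Ring F has only sp² ring atoms; a planar conformation would have a fully conjugated π system of 8 electrons. But 8 = 4(2), which is 4n not 4n+2, so ring F is not aromatic (cycloheptatrienyl anion).
Aromatic: A, B, D. Total: 3.

3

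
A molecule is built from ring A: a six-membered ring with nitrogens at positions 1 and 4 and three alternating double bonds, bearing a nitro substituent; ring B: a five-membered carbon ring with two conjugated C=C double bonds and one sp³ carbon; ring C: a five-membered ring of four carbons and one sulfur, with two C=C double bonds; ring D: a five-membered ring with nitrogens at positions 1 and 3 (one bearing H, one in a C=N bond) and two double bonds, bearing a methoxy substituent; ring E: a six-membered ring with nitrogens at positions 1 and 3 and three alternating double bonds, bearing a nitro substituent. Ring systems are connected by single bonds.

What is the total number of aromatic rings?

4

Ring A has a continuous p-orbital overlap around the ring; 3 ring double bonds give 6 π electrons. That satisfies 4n+2 with n=1, so ring A is aromatic (pyrazine).
Ring B has one sp³ carbon, so it is not fully conjugated — not aromatic (cyclopentadiene).
Ring C has a continuous p-orbital overlap around the ring; 2 ring double bonds (4 π electrons) plus a heteroatom lone pair (2) give 6 π electrons. Since 6 = 4n+2 (n=1), ring C is aromatic (thiophene).
Ring D is fully conjugated (every ring atom contributes a p orbital); 2 ring double bonds (4 π electrons) plus a heteroatom lone pair (2) give 6 π electrons. Since 6 = 4n+2 (n=1), ring D is aromatic (imidazole).
Ring E is fully conjugated (every ring atom contributes a p orbital); 3 ring double bonds give 6 π electrons. Since 6 = 4n+2 (n=1), ring E is aromatic (pyrimidine).
Aromatic: A, C, D, E. Total: 4.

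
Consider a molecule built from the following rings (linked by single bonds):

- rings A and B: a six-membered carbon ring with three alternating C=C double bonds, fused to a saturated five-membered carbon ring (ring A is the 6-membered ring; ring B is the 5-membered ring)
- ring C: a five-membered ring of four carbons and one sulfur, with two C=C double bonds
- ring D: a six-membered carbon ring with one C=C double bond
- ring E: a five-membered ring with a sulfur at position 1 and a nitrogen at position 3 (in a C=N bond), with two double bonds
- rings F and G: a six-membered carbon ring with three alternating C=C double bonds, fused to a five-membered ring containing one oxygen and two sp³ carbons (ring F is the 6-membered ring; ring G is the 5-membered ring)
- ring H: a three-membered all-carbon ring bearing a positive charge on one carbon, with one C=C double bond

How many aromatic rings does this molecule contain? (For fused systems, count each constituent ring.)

Ring A is planar and fully conjugated; 3 ring double bonds give 6 π electrons. That satisfies 4n+2 with n=1, so ring A is aromatic (benzene ring).
Ring B has three sp³ carbons, so it is not fully conjugated — not aromatic (cyclopentane ring).
Ring C has a continuous p-orbital overlap around the ring; 2 ring double bonds (4 π electrons) plus a heteroatom lone pair (2) give 6 π electrons. That satisfies 4n+2 with n=1, so ring C is aromatic (thiophene).
Ring D has four sp³ carbons, so it is not fully conjugated — not aromatic (cyclohexene).
Ring E is planar and fully conjugated; 2 ring double bonds (4 π electrons) plus a heteroatom lone pair (2) give 6 π electrons. That satisfies 4n+2 with n=1, so ring E is aromatic (thiazole).
Ring F has a continuous p-orbital overlap around the ring; 3 ring double bonds give 6 π electrons. That satisfies 4n+2 with n=1, so ring F is aromatic (benzene ring).
Ring G has two sp³ carbons, so it is not fully conjugated — not aromatic (oxolane ring).
Ring H is fully conjugated (every ring atom contributes a p orbital); 1 ring double bond (2 π electrons) plus the carbocation's empty p orbital (0, but keeps the ring conjugated) give 2 π electrons. That satisfies 4n+2 with n=0, so ring H is aromatic (cyclopropenyl cation).
Aromatic: A, C, E, F, H. Total: 5.

5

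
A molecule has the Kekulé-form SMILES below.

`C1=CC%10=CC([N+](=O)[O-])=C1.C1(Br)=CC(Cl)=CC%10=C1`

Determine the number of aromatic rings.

The SMILES encodes a six-membered carbon ring with three alternating C=C double bonds; a six-membered carbon ring with three alternating C=C double bonds.
The 6-membered ring is fully conjugated (every ring atom contributes a p orbital); 3 ring double bonds give 6 π electrons. 6 = 4(1)+2, so it is aromatic (benzene).
The second 6-membered ring is fully conjugated (every ring atom contributes a p orbital); 3 ring double bonds give 6 π electrons. That satisfies 4n+2 with n=1, so it is aromatic (benzene).
2 of the 2 rings are aromatic. Total: 2.

2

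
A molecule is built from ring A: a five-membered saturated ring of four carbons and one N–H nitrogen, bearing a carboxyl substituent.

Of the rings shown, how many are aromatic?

Ring A has only sp³ atoms, so it is not fully conjugated — not aromatic (pyrrolidine).

0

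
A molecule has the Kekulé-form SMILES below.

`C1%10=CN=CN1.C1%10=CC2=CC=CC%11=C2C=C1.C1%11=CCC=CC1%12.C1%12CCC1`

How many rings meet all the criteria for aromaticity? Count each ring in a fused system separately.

The SMILES encodes a five-membered ring with nitrogens at positions 1 and 3 (one bearing H, one in a C=N bond) and two double bonds; two fused six-membered carbon rings, each with three alternating C=C double bonds; a six-membered carbon ring with two isolated C=C double bonds and two sp³ carbons; a four-membered saturated carbon ring.
The 5-membered ring with two nitrogens (one N–H, one =N–) has a continuous p-orbital overlap around the ring; 2 ring double bonds (4 π electrons) plus a heteroatom lone pair (2) give 6 π electrons. 6 = 4(1)+2, so it is aromatic (imidazole).
The fused 6/6-membered bicyclic is a single π system with 10 sp² atoms and 10 π electrons from ring double bonds. 10 = 4(2)+2, so the system is aromatic and both rings count as aromatic (naphthalene).
The 6-membered ring has two sp³ carbons, so it is not fully conjugated — not aromatic (1,4-cyclohexadiene).
The 4-membered ring has only sp³ atoms, so it is not fully conjugated — not aromatic (cyclobutane).
3 of the 5 rings are aromatic. Total: 3.

3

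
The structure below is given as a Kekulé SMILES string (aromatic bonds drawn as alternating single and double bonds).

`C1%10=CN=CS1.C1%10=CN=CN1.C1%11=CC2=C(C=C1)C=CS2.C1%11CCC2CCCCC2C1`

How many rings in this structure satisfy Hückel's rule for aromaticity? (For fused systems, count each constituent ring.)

The SMILES encodes a five-membered ring with a sulfur at position 1 and a nitrogen at position 3 (in a C=N bond), with two double bonds; a five-membered ring with nitrogens at positions 1 and 3 (one bearing H, one in a C=N bond) and two double bonds; a six-membered carbon ring with three alternating C=C double bonds, fused to a five-membered ring containing one sulfur and two C=C double bonds; two fused six-membered saturated carbon rings.
The 5-membered ring with one sulfur and one =N– is planar and fully conjugated; 2 ring double bonds (4 π electrons) plus a heteroatom lone pair (2) give 6 π electrons. Since 6 = 4n+2 (n=1), it is aromatic (thiazole).
The 5-membered ring with two nitrogens (one N–H, one =N–) is planar and fully conjugated; 2 ring double bonds (4 π electrons) plus a heteroatom lone pair (2) give 6 π electrons. 6 = 4(1)+2, so it is aromatic (imidazole).
The fused 6/5-membered bicyclic (with one sulfur) is a single π system with 9 sp² atoms and 10 π electrons from ring double bonds plus a heteroatom lone pair. 10 = 4(2)+2, so the system is aromatic and both rings count as aromatic (benzothiophene).
The 6-membered ring has only sp³ atoms, so it is not fully conjugated — not aromatic (cyclohexane ring).
The second 6-membered ring has only sp³ atoms, so it is not fully conjugated — not aromatic (cyclohexane ring).
4 of the 6 rings are aromatic. Total: 4.

4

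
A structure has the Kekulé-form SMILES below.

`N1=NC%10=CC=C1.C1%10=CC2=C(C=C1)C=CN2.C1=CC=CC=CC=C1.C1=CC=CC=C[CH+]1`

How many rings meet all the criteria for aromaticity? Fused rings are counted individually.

The SMILES encodes a six-membered ring with two adjacent nitrogens and three alternating double bonds; a six-membered carbon ring with three alternating C=C double bonds, fused to a five-membered ring containing one N–H nitrogen and two C=C double bonds; an eight-membered carbon ring with four alternating C=C double bonds; a seven-membered all-carbon ring bearing a positive charge on one carbon, with three C=C double bonds.
The 6-membered ring with two nitrogens (1,2) is planar and fully conjugated; 3 ring double bonds give 6 π electrons. Since 6 = 4n+2 (n=1), it is aromatic (pyridazine).
The fused 6/5-membered bicyclic (with one N–H) is a single π system with 9 sp² atoms and 10 π electrons from ring double bonds plus a heteroatom lone pair. 10 = 4(2)+2, so the system is aromatic and both rings count as aromatic (indole).
The 8-membered ring has only sp² ring atoms; a planar conformation would have a fully conjugated π system of 8 electrons. But 8 = 4(2), which is 4n not 4n+2, so it is not aromatic (cyclooctatetraene) — cyclooctatetraene distorts into a non-planar tub to avoid antiaromaticity.
The 7-membered ring is fully conjugated (every ring atom contributes a p orbital); 3 ring double bonds (6 π electrons) plus the carbocation's empty p orbital (0, but keeps the ring conjugated) give 6 π electrons. 6 = 4(1)+2, so it is aromatic (tropylium cation).
4 of the 5 rings are aromatic. Total: 4.

4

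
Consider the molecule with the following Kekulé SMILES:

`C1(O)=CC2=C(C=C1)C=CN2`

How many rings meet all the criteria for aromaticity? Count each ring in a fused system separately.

2

The SMILES encodes a six-membered carbon ring with three alternating C=C double bonds, fused to a five-membered ring containing one N–H nitrogen and two C=C double bonds.
The fused 6/5-membered bicyclic (with one N–H) is a single π system with 9 sp² atoms and 10 π electrons from ring double bonds plus a heteroatom lone pair. 10 = 4(2)+2, so the system is aromatic and both rings count as aromatic (indole).
2 of the 2 rings are aromatic. Total: 2.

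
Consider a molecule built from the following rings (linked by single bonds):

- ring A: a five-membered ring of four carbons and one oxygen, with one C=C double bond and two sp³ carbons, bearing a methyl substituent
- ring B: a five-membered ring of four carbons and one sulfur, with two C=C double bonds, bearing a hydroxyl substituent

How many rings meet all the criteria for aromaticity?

Ring A has two sp³ carbons, so it is not fully conjugated — not aromatic (2,3-dihydrofuran).
Ring B is planar and fully conjugated; 2 ring double bonds (4 π electrons) plus a heteroatom lone pair (2) give 6 π electrons. Since 6 = 4n+2 (n=1), ring B is aromatic (thiophene).
Aromatic: B. Total: 1.

1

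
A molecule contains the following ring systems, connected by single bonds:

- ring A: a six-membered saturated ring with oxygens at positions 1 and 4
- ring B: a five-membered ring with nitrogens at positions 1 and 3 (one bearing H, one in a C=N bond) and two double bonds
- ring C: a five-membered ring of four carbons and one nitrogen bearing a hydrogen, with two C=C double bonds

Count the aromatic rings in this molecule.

Ring A has only sp³ atoms, so it is not fully conjugated — not aromatic (1,4-dioxane).
Ring B is fully conjugated (every ring atom contributes a p orbital); 2 ring double bonds (4 π electrons) plus a heteroatom lone pair (2) give 6 π electrons. That satisfies 4n+2 with n=1, so ring B is aromatic (imidazole).
Ring C has a continuous p-orbital overlap around the ring; 2 ring double bonds (4 π electrons) plus a heteroatom lone pair (2) give 6 π electrons. That satisfies 4n+2 with n=1, so ring C is aromatic (pyrrole).
Aromatic: B, C. Total: 2.

2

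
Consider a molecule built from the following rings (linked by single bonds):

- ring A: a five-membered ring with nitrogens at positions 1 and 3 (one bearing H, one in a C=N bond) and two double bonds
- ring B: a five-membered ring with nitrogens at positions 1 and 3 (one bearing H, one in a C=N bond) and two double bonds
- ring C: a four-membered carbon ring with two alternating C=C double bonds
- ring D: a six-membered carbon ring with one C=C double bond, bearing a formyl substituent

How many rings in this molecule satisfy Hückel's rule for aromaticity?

Ring A is planar and fully conjugated; 2 ring double bonds (4 π electrons) plus a heteroatom lone pair (2) give 6 π electrons. That satisfies 4n+2 with n=1, so ring A is aromatic (imidazole).
Ring B is planar and fully conjugated; 2 ring double bonds (4 π electrons) plus a heteroatom lone pair (2) give 6 π electrons. 6 = 4(1)+2, so ring B is aromatic (imidazole).
Ring C has only sp² ring atoms; a planar conformation would have a fully conjugated π system of 4 electrons. But 4 = 4(1), which is 4n not 4n+2, so ring C is not aromatic (cyclobutadiene) — cyclobutadiene is antiaromatic and distorts to a rectangle.
Ring D has four sp³ carbons, so it is not fully conjugated — not aromatic (cyclohexene).
Aromatic: A, B. Total: 2.

2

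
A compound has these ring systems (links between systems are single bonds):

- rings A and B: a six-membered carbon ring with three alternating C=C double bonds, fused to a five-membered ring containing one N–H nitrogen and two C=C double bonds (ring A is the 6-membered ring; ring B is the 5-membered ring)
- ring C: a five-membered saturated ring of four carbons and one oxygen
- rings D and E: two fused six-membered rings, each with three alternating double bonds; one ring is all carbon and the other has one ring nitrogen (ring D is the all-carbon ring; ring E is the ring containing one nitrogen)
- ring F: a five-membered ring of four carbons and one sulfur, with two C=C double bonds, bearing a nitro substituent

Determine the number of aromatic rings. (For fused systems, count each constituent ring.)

Rings A and B form a fused bicyclic system (with one N–H) with 9 sp² atoms and 10 π electrons from ring double bonds plus a heteroatom lone pair. 10 = 4(2)+2, so the system is aromatic and both rings count as aromatic (indole).
Ring C has only sp³ atoms, so it is not fully conjugated — not aromatic (tetrahydrofuran).
Rings D and E form a fused bicyclic system (with one nitrogen) with 10 sp² atoms and 10 π electrons from ring double bonds. 10 = 4(2)+2, so the system is aromatic and both rings count as aromatic (quinoline).
Ring F is fully conjugated (every ring atom contributes a p orbital); 2 ring double bonds (4 π electrons) plus a heteroatom lone pair (2) give 6 π electrons. Since 6 = 4n+2 (n=1), ring F is aromatic (thiophene).
Aromatic: A, B, D, E, F. Total: 5.

5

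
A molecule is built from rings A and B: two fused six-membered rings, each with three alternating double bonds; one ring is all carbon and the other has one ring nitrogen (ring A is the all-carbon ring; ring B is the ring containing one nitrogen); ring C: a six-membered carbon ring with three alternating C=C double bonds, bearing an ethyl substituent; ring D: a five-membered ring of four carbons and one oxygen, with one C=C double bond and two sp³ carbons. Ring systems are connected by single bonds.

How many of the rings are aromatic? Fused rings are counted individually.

3

Rings A and B form a fused bicyclic system (with one nitrogen) with 10 sp² atoms and 10 π electrons from ring double bonds. 10 = 4(2)+2, so the system is aromatic and both rings count as aromatic (quinoline).
Ring C is planar and fully conjugated; 3 ring double bonds give 6 π electrons. That satisfies 4n+2 with n=1, so ring C is aromatic (benzene).
Ring D has two sp³ carbons, so it is not fully conjugated — not aromatic (2,3-dihydrofuran).
Aromatic: A, B, C. Total: 3.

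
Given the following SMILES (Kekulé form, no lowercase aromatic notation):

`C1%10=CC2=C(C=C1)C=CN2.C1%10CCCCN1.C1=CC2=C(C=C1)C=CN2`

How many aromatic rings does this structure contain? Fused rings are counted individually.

4

The SMILES encodes a six-membered carbon ring with three alternating C=C double bonds, fused to a five-membered ring containing one N–H nitrogen and two C=C double bonds; a six-membered saturated ring of five carbons and one N–H nitrogen; a six-membered carbon ring with three alternating C=C double bonds, fused to a five-membered ring containing one N–H nitrogen and two C=C double bonds.
The fused 6/5-membered bicyclic (with one N–H) is a single π system with 9 sp² atoms and 10 π electrons from ring double bonds plus a heteroatom lone pair. 10 = 4(2)+2, so the system is aromatic and both rings count as aromatic (indole).
The 6-membered ring with one N–H has only sp³ atoms, so it is not fully conjugated — not aromatic (piperidine).
The fused 6/5-membered bicyclic (with one N–H) is a single π system with 9 sp² atoms and 10 π electrons from ring double bonds plus a heteroatom lone pair. 10 = 4(2)+2, so the system is aromatic and both rings count as aromatic (indole).
4 of the 5 rings are aromatic. Total: 4.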